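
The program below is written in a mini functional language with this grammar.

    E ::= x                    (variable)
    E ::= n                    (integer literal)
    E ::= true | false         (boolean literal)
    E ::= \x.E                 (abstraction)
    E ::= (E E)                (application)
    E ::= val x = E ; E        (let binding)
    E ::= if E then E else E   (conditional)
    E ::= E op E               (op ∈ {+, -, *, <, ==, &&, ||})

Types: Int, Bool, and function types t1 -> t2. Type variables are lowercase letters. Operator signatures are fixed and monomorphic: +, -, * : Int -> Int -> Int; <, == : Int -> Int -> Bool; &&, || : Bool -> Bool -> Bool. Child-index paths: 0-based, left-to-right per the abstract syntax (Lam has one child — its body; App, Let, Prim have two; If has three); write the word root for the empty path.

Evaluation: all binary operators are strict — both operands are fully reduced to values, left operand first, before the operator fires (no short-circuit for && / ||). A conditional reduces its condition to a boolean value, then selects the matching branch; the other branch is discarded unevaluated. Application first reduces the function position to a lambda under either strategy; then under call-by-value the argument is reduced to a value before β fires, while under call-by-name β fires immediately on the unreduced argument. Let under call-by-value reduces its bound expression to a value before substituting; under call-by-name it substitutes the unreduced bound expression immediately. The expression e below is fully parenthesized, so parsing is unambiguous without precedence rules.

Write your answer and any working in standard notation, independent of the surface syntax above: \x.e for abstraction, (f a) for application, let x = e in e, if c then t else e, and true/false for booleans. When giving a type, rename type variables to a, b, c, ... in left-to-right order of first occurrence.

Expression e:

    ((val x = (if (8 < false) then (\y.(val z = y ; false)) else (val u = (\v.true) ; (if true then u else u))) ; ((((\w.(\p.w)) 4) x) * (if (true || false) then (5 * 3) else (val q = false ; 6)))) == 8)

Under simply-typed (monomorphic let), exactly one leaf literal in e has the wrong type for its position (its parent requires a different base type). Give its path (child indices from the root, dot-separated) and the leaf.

Answer: 0.0.0.1 : false

Trace:
  unify Int ~ Int
  unify Bool ~ Int
  FAIL: mismatch Bool ~ Int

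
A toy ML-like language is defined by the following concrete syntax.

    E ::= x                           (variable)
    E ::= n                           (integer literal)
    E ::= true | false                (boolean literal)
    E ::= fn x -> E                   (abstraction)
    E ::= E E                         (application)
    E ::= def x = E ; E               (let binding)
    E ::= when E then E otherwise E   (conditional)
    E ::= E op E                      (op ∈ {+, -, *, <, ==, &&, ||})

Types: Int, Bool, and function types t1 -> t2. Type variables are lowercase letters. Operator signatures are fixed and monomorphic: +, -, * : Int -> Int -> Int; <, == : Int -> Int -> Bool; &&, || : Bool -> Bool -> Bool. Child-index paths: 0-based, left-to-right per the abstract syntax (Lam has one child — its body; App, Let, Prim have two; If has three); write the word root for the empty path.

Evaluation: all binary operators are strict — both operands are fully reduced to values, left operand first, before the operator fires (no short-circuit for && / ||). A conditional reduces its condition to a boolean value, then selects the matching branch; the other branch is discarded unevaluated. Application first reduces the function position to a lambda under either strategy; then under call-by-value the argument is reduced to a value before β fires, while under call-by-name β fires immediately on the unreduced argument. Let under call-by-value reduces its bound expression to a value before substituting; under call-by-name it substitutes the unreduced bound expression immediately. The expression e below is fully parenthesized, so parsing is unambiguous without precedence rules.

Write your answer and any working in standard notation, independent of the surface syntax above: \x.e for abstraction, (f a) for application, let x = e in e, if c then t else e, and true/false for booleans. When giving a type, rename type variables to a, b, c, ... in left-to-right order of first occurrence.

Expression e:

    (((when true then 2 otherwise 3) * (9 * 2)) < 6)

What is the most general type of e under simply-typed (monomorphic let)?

Answer: Bool

Working:
  unify Bool ~ Bool
  unify Int ~ Int
  unify Int ~ Int
  unify Int ~ Int
  unify Int ~ Int
  unify Int ~ Int
  unify Int ~ Int
  unify Int ~ Int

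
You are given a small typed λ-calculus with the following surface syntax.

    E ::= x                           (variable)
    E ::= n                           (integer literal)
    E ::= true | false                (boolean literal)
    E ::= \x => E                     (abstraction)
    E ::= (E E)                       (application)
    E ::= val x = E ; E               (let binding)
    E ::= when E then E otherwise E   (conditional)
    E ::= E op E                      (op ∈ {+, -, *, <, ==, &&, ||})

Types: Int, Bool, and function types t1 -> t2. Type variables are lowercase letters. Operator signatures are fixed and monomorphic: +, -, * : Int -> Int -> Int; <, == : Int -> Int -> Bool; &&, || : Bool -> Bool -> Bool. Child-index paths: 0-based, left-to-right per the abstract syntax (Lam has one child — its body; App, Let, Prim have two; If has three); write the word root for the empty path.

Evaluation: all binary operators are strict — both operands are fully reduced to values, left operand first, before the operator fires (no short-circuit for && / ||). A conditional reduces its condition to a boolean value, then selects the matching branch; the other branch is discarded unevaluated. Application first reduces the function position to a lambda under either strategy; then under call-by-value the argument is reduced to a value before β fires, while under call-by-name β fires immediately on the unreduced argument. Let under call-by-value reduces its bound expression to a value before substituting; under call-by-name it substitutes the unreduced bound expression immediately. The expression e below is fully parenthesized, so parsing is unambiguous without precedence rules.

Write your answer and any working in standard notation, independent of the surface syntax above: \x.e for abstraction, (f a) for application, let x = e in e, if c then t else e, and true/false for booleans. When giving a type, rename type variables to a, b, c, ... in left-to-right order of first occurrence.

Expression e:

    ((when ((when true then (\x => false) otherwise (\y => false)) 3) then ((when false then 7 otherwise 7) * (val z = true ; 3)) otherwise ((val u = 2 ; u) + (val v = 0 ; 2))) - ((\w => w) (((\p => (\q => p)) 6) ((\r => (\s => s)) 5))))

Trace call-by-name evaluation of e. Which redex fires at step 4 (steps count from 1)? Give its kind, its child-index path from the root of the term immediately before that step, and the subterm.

Answer: let at 0.0 : (let u = 2 in u)

Trace:
step 0: ((if ((if true then (\x.false) else (\y.false)) 3) then ((if false then 7 else 7) * (let z = true in 3)) else ((let u = 2 in u) + (let v = 0 in 2))) - ((\w.w) (((\p.(\q.p)) 6) ((\r.(\s.s)) 5))))
step 1: [if@0.0.0] ((if ((\x.false) 3) then ((if false then 7 else 7) * (let z = true in 3)) else ((let u = 2 in u) + (let v = 0 in 2))) - ((\w.w) (((\p.(\q.p)) 6) ((\r.(\s.s)) 5))))
step 2: [beta@0.0] ((if false then ((if false then 7 else 7) * (let z = true in 3)) else ((let u = 2 in u) + (let v = 0 in 2))) - ((\w.w) (((\p.(\q.p)) 6) ((\r.(\s.s)) 5))))
step 3: [if@0] (((let u = 2 in u) + (let v = 0 in 2)) - ((\w.w) (((\p.(\q.p)) 6) ((\r.(\s.s)) 5))))
step 4: [let@0.0] ((2 + (let v = 0 in 2)) - ((\w.w) (((\p.(\q.p)) 6) ((\r.(\s.s)) 5))))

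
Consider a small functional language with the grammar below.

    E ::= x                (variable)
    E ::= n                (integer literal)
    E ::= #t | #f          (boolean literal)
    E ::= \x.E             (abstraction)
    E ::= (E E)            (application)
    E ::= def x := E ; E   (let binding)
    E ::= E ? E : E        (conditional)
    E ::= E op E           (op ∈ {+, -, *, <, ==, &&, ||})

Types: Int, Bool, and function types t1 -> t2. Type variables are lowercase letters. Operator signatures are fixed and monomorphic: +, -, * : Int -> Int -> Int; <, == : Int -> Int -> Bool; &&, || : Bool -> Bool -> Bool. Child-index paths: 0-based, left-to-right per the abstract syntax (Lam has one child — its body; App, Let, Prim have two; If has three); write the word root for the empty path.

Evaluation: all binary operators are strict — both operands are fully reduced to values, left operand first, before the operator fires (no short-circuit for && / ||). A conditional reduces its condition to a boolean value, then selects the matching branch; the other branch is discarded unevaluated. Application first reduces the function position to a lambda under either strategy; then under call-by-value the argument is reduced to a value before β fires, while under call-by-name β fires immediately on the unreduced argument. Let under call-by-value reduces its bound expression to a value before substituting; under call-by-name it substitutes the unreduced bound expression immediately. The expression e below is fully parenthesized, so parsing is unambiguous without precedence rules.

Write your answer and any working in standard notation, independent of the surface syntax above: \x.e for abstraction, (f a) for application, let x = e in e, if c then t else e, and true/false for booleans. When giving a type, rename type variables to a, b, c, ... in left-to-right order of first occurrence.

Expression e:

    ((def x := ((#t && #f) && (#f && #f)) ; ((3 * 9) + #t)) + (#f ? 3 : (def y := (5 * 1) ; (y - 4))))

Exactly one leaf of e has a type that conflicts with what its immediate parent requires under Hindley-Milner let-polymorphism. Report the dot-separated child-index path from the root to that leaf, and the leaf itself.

Answer: 0.1.1 : true

Trace:
  unify Bool ~ Bool
  unify Bool ~ Bool
  unify Bool ~ Bool
  unify Bool ~ Bool
  unify Bool ~ Bool
  unify Bool ~ Bool
let x : Bool
  unify Int ~ Int
  unify Int ~ Int
  unify Int ~ Int
  unify Bool ~ Int
  FAIL: mismatch Bool ~ Int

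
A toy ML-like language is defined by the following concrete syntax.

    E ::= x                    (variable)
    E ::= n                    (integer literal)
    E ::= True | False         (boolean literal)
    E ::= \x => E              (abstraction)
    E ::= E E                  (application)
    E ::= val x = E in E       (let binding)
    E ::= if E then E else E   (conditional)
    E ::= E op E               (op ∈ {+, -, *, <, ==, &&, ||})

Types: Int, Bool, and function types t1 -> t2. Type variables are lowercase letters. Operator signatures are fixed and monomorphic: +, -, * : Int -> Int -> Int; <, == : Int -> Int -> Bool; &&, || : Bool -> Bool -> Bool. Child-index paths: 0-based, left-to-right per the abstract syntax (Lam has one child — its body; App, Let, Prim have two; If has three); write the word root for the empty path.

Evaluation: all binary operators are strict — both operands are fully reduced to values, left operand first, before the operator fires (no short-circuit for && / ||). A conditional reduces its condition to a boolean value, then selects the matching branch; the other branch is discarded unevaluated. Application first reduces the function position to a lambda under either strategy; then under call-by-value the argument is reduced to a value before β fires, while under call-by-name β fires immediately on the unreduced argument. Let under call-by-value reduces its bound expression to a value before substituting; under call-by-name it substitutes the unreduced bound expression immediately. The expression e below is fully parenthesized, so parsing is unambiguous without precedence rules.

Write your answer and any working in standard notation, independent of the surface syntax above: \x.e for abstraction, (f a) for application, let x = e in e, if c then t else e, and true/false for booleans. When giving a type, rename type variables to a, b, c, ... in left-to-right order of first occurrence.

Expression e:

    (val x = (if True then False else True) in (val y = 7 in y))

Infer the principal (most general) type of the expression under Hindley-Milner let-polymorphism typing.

Answer: Int

Trace:
  unify Bool ~ Bool
  unify Bool ~ Bool
let x : Bool
let y : Int
y : Int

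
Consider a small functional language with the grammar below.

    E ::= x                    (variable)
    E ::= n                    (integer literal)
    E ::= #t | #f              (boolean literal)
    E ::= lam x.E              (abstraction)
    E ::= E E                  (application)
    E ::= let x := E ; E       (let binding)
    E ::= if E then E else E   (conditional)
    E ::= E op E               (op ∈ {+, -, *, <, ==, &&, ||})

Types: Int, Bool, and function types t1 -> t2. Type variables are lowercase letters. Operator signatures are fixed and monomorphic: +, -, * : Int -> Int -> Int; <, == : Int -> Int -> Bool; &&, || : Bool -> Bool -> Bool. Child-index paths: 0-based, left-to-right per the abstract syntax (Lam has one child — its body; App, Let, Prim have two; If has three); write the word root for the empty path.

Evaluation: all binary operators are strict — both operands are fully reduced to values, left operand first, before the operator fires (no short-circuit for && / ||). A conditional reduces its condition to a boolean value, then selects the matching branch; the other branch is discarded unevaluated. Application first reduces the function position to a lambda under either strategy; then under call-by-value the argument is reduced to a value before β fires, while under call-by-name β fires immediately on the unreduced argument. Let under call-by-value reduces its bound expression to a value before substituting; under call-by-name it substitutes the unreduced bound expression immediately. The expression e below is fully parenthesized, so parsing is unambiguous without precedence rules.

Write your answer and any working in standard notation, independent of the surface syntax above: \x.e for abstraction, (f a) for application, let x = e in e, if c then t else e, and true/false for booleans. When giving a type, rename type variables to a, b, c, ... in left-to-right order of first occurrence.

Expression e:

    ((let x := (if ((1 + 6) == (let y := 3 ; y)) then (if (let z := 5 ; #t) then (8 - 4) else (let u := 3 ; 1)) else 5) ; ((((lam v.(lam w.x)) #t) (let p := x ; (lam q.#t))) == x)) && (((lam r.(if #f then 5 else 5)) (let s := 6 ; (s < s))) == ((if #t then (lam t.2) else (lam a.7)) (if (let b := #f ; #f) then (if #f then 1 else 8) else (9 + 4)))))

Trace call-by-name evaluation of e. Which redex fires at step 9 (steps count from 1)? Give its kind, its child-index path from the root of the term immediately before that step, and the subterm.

Answer: let at 0.1.0.1 : (let y = 3 in y)

Working:
step 0: ((let x = (if ((1 + 6) == (let y = 3 in y)) then (if (let z = 5 in true) then (8 - 4) else (let u = 3 in 1)) else 5) in ((((\v.(\w.x)) true) (let p = x in (\q.true))) == x)) && (((\r.(if false then 5 else 5)) (let s = 6 in (s < s))) == ((if true then (\t.2) else (\a.7)) (if (let b = false in false) then (if false then 1 else 8) else (9 + 4)))))
step 1: [let@0] (((((\v.(\w.(if ((1 + 6) == (let y = 3 in y)) then (if (let z = 5 in true) then (8 - 4) else (let u = 3 in 1)) else 5))) true) (let p = (if ((1 + 6) == (let y = 3 in y)) then (if (let z = 5 in true) then (8 - 4) else (let u = 3 in 1)) else 5) in (\q.true))) == (if ((1 + 6) == (let y = 3 in y)) then (if (let z = 5 in true) then (8 - 4) else (let u = 3 in 1)) else 5)) && (((\r.(if false then 5 else 5)) (let s = 6 in (s < s))) == ((if true then (\t.2) else (\a.7)) (if (let b = false in false) then (if false then 1 else 8) else (9 + 4)))))
step 2: [beta@0.0.0] ((((\w.(if ((1 + 6) == (let y = 3 in y)) then (if (let z = 5 in true) then (8 - 4) else (let u = 3 in 1)) else 5)) (let p = (if ((1 + 6) == (let y = 3 in y)) then (if (let z = 5 in true) then (8 - 4) else (let u = 3 in 1)) else 5) in (\q.true))) == (if ((1 + 6) == (let y = 3 in y)) then (if (let z = 5 in true) then (8 - 4) else (let u = 3 in 1)) else 5)) && (((\r.(if false then 5 else 5)) (let s = 6 in (s < s))) == ((if true then (\t.2) else (\a.7)) (if (let b = false in false) then (if false then 1 else 8) else (9 + 4)))))
step 3: [beta@0.0] (((if ((1 + 6) == (let y = 3 in y)) then (if (let z = 5 in true) then (8 - 4) else (let u = 3 in 1)) else 5) == (if ((1 + 6) == (let y = 3 in y)) then (if (let z = 5 in true) then (8 - 4) else (let u = 3 in 1)) else 5)) && (((\r.(if false then 5 else 5)) (let s = 6 in (s < s))) == ((if true then (\t.2) else (\a.7)) (if (let b = false in false) then (if false then 1 else 8) else (9 + 4)))))
step 4: [delta@0.0.0.0] (((if (7 == (let y = 3 in y)) then (if (let z = 5 in true) then (8 - 4) else (let u = 3 in 1)) else 5) == (if ((1 + 6) == (let y = 3 in y)) then (if (let z = 5 in true) then (8 - 4) else (let u = 3 in 1)) else 5)) && (((\r.(if false then 5 else 5)) (let s = 6 in (s < s))) == ((if true then (\t.2) else (\a.7)) (if (let b = false in false) then (if false then 1 else 8) else (9 + 4)))))
step 5: [let@0.0.0.1] (((if (7 == 3) then (if (let z = 5 in true) then (8 - 4) else (let u = 3 in 1)) else 5) == (if ((1 + 6) == (let y = 3 in y)) then (if (let z = 5 in true) then (8 - 4) else (let u = 3 in 1)) else 5)) && (((\r.(if false then 5 else 5)) (let s = 6 in (s < s))) == ((if true then (\t.2) else (\a.7)) (if (let b = false in false) then (if false then 1 else 8) else (9 + 4)))))
step 6: [delta@0.0.0] (((if false then (if (let z = 5 in true) then (8 - 4) else (let u = 3 in 1)) else 5) == (if ((1 + 6) == (let y = 3 in y)) then (if (let z = 5 in true) then (8 - 4) else (let u = 3 in 1)) else 5)) && (((\r.(if false then 5 else 5)) (let s = 6 in (s < s))) == ((if true then (\t.2) else (\a.7)) (if (let b = false in false) then (if false then 1 else 8) else (9 + 4)))))
step 7: [if@0.0] ((5 == (if ((1 + 6) == (let y = 3 in y)) then (if (let z = 5 in true) then (8 - 4) else (let u = 3 in 1)) else 5)) && (((\r.(if false then 5 else 5)) (let s = 6 in (s < s))) == ((if true then (\t.2) else (\a.7)) (if (let b = false in false) then (if false then 1 else 8) else (9 + 4)))))
step 8: [delta@0.1.0.0] ((5 == (if (7 == (let y = 3 in y)) then (if (let z = 5 in true) then (8 - 4) else (let u = 3 in 1)) else 5)) && (((\r.(if false then 5 else 5)) (let s = 6 in (s < s))) == ((if true then (\t.2) else (\a.7)) (if (let b = false in false) then (if false then 1 else 8) else (9 + 4)))))
step 9: [let@0.1.0.1] ((5 == (if (7 == 3) then (if (let z = 5 in true) then (8 - 4) else (let u = 3 in 1)) else 5)) && (((\r.(if false then 5 else 5)) (let s = 6 in (s < s))) == ((if true then (\t.2) else (\a.7)) (if (let b = false in false) then (if false then 1 else 8) else (9 + 4)))))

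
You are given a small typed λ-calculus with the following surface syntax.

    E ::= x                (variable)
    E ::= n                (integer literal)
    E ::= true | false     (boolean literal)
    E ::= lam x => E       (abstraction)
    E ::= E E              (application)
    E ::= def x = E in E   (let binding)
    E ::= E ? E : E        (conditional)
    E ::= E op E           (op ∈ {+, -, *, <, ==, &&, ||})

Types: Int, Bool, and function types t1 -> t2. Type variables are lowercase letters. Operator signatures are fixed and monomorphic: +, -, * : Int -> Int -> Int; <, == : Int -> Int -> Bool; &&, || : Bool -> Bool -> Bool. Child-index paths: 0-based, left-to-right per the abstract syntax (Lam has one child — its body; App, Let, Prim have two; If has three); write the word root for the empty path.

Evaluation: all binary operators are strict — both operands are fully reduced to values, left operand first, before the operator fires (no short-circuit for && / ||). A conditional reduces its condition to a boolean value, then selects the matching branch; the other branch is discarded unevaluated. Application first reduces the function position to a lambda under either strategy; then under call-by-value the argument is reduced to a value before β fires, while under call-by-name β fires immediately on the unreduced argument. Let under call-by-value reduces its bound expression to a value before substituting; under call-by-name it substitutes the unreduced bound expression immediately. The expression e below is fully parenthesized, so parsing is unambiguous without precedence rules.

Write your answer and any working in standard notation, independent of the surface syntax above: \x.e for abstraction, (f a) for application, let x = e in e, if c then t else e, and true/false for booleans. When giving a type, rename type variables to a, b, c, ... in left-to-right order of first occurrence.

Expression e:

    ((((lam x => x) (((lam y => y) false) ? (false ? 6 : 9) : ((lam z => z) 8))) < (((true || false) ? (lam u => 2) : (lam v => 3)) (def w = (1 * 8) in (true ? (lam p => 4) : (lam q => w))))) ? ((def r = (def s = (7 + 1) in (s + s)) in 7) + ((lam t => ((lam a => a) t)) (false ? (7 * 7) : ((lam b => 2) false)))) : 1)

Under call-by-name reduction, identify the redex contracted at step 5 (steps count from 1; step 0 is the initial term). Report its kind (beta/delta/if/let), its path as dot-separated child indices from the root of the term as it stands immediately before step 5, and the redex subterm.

Working:
step 0: (if (((\x.x) (if ((\y.y) false) then (if false then 6 else 9) else ((\z.z) 8))) < ((if (true || false) then (\u.2) else (\v.3)) (let w = (1 * 8) in (if true then (\p.4) else (\q.w))))) then ((let r = (let s = (7 + 1) in (s + s)) in 7) + ((\t.((\a.a) t)) (if false then (7 * 7) else ((\b.2) false)))) else 1)
step 1: [beta@0.0] (if ((if ((\y.y) false) then (if false then 6 else 9) else ((\z.z) 8)) < ((if (true || false) then (\u.2) else (\v.3)) (let w = (1 * 8) in (if true then (\p.4) else (\q.w))))) then ((let r = (let s = (7 + 1) in (s + s)) in 7) + ((\t.((\a.a) t)) (if false then (7 * 7) else ((\b.2) false)))) else 1)
step 2: [beta@0.0.0] (if ((if false then (if false then 6 else 9) else ((\z.z) 8)) < ((if (true || false) then (\u.2) else (\v.3)) (let w = (1 * 8) in (if true then (\p.4) else (\q.w))))) then ((let r = (let s = (7 + 1) in (s + s)) in 7) + ((\t.((\a.a) t)) (if false then (7 * 7) else ((\b.2) false)))) else 1)
step 3: [if@0.0] (if (((\z.z) 8) < ((if (true || false) then (\u.2) else (\v.3)) (let w = (1 * 8) in (if true then (\p.4) else (\q.w))))) then ((let r = (let s = (7 + 1) in (s + s)) in 7) + ((\t.((\a.a) t)) (if false then (7 * 7) else ((\b.2) false)))) else 1)
step 4: [beta@0.0] (if (8 < ((if (true || false) then (\u.2) else (\v.3)) (let w = (1 * 8) in (if true then (\p.4) else (\q.w))))) then ((let r = (let s = (7 + 1) in (s + s)) in 7) + ((\t.((\a.a) t)) (if false then (7 * 7) else ((\b.2) false)))) else 1)
step 5: [delta@0.1.0.0] (if (8 < ((if true then (\u.2) else (\v.3)) (let w = (1 * 8) in (if true then (\p.4) else (\q.w))))) then ((let r = (let s = (7 + 1) in (s + s)) in 7) + ((\t.((\a.a) t)) (if false then (7 * 7) else ((\b.2) false)))) else 1)

Answer: delta at 0.1.0.0 : (true || false)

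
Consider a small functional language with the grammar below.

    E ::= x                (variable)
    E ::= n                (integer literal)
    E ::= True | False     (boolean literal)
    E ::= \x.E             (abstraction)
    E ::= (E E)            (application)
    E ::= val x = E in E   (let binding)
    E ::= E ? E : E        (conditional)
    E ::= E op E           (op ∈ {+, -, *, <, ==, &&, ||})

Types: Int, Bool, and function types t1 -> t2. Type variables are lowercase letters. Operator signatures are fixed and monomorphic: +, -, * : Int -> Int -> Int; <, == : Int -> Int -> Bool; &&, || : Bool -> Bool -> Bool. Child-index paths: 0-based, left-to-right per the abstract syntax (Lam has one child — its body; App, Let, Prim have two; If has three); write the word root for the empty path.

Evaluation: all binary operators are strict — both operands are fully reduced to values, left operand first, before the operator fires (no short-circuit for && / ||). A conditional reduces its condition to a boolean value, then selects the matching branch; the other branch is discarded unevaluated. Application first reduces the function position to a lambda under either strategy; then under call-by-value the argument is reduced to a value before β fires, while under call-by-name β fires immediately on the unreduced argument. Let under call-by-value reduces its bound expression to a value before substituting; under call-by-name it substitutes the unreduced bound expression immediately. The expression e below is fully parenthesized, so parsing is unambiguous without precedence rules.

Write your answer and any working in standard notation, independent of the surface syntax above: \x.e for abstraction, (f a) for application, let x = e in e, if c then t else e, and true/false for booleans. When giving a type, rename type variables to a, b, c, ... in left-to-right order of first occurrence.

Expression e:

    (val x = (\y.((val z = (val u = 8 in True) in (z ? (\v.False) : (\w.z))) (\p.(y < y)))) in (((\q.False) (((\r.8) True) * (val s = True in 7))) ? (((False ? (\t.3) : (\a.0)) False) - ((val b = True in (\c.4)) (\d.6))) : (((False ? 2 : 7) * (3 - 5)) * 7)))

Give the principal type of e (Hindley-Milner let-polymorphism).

Answer: Int

Derivation:
let u : Int
let z : Bool
z : Bool
  unify Bool ~ Bool
\v._ : b -> Bool
z : Bool
\w._ : c -> Bool
  unify b -> Bool ~ c -> Bool
  unify b ~ c
  unify Bool ~ Bool
y : a
  unify a ~ Int
y : Int
  unify Int ~ Int
\p._ : d -> Bool
  unify c -> Bool ~ (d -> Bool) -> e
  unify c ~ d -> Bool
  unify Bool ~ e
_ _ : Bool
\y._ : Int -> Bool
let x : Int -> Bool
\q._ : f -> Bool
\r._ : g -> Int
  unify g -> Int ~ Bool -> h
  unify g ~ Bool
  unify Int ~ h
_ _ : Int
  unify Int ~ Int
let s : Bool
  unify Int ~ Int
  unify f -> Bool ~ Int -> i
  unify f ~ Int
  unify Bool ~ i
_ _ : Bool
  unify Bool ~ Bool
  unify Bool ~ Bool
\t._ : j -> Int
\a._ : k -> Int
  unify j -> Int ~ k -> Int
  unify j ~ k
  unify Int ~ Int
  unify k -> Int ~ Bool -> l
  unify k ~ Bool
  unify Int ~ l
_ _ : Int
  unify Int ~ Int
let b : Bool
\c._ : m -> Int
\d._ : n -> Int
  unify m -> Int ~ (n -> Int) -> o
  unify m ~ n -> Int
  unify Int ~ o
_ _ : Int
  unify Int ~ Int
  unify Bool ~ Bool
  unify Int ~ Int
  unify Int ~ Int
  unify Int ~ Int
  unify Int ~ Int
  unify Int ~ Int
  unify Int ~ Int
  unify Int ~ Int
  unify Int ~ Int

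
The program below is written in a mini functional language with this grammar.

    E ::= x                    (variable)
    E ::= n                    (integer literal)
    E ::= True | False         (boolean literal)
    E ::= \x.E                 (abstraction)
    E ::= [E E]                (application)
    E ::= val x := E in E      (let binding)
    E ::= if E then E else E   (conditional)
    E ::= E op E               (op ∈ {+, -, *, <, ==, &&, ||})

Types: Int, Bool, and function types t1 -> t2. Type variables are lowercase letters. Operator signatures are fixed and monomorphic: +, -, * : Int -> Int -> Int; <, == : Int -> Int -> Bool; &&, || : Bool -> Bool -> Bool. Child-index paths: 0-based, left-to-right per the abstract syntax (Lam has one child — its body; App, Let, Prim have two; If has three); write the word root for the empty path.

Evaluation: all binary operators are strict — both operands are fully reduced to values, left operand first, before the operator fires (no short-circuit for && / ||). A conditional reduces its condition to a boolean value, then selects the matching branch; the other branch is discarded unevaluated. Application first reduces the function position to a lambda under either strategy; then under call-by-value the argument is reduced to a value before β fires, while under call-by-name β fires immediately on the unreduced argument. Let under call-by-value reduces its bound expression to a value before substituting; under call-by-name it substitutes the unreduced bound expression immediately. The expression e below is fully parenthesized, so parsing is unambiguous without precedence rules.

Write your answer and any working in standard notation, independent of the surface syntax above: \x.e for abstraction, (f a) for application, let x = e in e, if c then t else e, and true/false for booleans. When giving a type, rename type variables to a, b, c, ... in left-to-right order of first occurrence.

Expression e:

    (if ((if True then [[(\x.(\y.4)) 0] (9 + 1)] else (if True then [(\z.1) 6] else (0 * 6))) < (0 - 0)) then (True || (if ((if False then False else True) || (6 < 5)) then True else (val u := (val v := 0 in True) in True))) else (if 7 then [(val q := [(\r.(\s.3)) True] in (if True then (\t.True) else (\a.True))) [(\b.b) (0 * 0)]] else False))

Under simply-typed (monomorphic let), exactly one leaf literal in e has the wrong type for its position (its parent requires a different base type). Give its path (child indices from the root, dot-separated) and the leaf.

Answer: 2.0 : 7

Trace:
  unify Bool ~ Bool
\y._ : b -> Int
\x._ : a -> b -> Int
  unify a -> b -> Int ~ Int -> c
  unify a ~ Int
  unify b -> Int ~ c
_ _ : b -> Int
  unify Int ~ Int
  unify Int ~ Int
  unify b -> Int ~ Int -> d
  unify b ~ Int
  unify Int ~ d
_ _ : Int
  unify Bool ~ Bool
\z._ : e -> Int
  unify e -> Int ~ Int -> f
  unify e ~ Int
  unify Int ~ f
_ _ : Int
  unify Int ~ Int
  unify Int ~ Int
  unify Int ~ Int
  unify Int ~ Int
  unify Int ~ Int
  unify Int ~ Int
  unify Int ~ Int
  unify Int ~ Int
  unify Bool ~ Bool
  unify Bool ~ Bool
  unify Bool ~ Bool
  unify Bool ~ Bool
  unify Bool ~ Bool
  unify Int ~ Int
  unify Int ~ Int
  unify Bool ~ Bool
  unify Bool ~ Bool
let v : Int
let u : Bool
  unify Bool ~ Bool
  unify Bool ~ Bool
  unify Int ~ Bool
  FAIL: mismatch Int ~ Bool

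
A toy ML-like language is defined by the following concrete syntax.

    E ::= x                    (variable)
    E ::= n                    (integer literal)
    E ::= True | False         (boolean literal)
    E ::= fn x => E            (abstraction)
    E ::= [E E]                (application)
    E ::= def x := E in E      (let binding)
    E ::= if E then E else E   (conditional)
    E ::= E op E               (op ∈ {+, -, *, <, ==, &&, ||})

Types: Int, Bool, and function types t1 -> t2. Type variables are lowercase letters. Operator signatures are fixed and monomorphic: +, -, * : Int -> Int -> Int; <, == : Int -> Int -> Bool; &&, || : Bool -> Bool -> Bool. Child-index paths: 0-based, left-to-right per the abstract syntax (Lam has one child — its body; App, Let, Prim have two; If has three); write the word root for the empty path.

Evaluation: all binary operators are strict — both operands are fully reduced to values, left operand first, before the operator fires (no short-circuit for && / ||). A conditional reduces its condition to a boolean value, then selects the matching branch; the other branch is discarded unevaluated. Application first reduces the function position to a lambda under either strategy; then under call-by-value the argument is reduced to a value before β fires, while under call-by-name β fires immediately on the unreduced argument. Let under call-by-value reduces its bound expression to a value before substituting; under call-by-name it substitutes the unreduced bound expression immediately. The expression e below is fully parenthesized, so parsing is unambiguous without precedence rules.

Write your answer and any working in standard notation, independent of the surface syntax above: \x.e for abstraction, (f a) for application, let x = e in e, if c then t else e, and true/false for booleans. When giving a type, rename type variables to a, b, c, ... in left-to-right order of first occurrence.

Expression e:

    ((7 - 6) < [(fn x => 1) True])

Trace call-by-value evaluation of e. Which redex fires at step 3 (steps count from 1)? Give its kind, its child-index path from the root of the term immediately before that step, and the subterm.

Derivation:
step 0: ((7 - 6) < ((\x.1) true))
step 1: [delta@0] (1 < ((\x.1) true))
step 2: [beta@1] (1 < 1)
step 3: [delta@root] false

Answer: delta at root : (1 < 1)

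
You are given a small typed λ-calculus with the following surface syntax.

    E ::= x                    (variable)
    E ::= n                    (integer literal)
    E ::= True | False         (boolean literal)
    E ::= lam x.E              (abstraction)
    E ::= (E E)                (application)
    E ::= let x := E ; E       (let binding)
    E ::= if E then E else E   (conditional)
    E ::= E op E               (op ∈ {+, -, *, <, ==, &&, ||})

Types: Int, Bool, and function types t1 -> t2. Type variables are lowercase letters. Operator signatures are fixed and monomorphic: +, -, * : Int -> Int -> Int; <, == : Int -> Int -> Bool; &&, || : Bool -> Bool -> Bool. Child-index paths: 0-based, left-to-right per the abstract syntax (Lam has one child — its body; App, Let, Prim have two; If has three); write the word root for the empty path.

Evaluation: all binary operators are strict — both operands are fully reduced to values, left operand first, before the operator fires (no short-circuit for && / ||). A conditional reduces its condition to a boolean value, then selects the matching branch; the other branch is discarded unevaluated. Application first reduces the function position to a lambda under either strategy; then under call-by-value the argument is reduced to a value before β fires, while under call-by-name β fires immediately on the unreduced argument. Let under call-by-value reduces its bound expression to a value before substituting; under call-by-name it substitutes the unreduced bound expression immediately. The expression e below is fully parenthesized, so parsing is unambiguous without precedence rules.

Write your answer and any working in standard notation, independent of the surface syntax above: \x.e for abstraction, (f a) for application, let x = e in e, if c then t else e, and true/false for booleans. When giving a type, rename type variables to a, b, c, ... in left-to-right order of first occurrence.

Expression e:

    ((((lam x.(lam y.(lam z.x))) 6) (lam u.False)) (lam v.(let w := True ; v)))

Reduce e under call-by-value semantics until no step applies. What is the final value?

Derivation:
step 0: ((((\x.(\y.(\z.x))) 6) (\u.false)) (\v.(let w = true in v)))
step 1: [beta@0.0] (((\y.(\z.6)) (\u.false)) (\v.(let w = true in v)))
step 2: [beta@0] ((\z.6) (\v.(let w = true in v)))
step 3: [beta@root] 6

Answer: 6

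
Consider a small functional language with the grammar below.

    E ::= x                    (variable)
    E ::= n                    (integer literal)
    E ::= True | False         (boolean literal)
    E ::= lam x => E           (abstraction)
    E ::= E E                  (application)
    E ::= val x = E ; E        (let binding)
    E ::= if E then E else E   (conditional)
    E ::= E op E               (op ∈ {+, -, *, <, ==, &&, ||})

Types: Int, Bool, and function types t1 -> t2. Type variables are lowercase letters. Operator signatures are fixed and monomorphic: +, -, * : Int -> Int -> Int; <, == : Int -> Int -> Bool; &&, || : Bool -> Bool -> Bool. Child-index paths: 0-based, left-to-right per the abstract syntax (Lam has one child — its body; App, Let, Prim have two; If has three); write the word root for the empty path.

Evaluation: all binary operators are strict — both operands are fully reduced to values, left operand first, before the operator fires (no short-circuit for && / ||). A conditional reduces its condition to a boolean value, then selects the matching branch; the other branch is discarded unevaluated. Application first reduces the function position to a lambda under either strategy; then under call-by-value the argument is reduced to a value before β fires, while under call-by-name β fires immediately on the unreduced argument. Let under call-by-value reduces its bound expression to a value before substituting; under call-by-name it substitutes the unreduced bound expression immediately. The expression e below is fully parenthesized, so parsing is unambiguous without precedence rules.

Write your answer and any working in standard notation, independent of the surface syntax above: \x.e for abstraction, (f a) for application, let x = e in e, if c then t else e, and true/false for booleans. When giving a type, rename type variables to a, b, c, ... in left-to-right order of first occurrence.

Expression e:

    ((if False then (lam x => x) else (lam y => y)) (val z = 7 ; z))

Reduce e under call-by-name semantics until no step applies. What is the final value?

Derivation:
step 0: ((if false then (\x.x) else (\y.y)) (let z = 7 in z))
step 1: [if@0] ((\y.y) (let z = 7 in z))
step 2: [beta@root] (let z = 7 in z)
step 3: [let@root] 7

Answer: 7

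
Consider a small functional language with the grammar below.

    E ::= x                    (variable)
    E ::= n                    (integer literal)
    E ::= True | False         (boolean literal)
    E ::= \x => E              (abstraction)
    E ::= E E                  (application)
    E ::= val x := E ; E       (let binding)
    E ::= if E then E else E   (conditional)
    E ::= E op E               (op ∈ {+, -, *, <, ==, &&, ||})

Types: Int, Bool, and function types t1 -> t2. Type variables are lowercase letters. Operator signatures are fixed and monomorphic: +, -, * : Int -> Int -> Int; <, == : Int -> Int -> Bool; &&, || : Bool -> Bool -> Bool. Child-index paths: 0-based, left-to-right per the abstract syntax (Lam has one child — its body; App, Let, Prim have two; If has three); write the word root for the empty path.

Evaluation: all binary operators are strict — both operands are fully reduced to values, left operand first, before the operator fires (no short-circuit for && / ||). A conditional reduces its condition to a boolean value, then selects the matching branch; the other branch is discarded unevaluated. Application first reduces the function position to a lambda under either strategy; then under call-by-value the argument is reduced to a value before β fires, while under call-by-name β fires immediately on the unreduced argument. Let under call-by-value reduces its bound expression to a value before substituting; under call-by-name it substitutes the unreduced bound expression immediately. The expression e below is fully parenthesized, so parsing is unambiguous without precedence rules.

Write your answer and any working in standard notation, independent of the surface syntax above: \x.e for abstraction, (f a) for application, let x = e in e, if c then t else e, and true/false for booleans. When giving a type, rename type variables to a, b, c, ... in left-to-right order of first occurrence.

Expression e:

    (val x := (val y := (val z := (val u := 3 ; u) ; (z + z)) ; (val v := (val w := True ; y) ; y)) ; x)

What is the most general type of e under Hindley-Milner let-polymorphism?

Derivation:
let u : Int
u : Int
let z : Int
z : Int
  unify Int ~ Int
z : Int
  unify Int ~ Int
let y : Int
let w : Bool
y : Int
let v : Int
y : Int
let x : Int
x : Int

Answer: Int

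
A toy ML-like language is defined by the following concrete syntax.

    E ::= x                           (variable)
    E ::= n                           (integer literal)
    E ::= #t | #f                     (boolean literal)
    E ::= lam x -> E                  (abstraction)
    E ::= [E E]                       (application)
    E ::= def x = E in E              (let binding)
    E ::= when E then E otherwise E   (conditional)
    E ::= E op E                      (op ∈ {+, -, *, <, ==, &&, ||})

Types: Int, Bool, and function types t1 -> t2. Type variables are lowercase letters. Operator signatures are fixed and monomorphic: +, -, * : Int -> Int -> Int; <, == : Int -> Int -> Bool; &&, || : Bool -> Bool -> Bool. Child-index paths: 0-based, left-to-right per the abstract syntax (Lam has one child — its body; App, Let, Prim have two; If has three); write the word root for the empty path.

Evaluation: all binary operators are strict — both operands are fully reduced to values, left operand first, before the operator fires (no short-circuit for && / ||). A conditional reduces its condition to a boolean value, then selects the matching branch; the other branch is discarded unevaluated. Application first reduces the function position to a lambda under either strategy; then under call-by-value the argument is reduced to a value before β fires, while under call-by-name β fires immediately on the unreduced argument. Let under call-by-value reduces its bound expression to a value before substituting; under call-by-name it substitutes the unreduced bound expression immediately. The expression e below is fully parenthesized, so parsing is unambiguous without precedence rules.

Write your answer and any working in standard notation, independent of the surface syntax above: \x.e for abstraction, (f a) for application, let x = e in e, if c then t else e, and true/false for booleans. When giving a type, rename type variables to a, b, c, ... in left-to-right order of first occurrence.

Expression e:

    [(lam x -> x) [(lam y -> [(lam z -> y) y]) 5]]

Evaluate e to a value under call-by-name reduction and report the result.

Answer: 5

Derivation:
step 0: ((\x.x) ((\y.((\z.y) y)) 5))
step 1: [beta@root] ((\y.((\z.y) y)) 5)
step 2: [beta@root] ((\z.5) 5)
step 3: [beta@root] 5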